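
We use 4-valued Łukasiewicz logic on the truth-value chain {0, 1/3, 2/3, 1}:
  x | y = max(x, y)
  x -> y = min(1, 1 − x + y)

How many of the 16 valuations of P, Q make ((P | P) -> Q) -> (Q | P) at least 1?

P = 0, Q = 0 ↦ 0  <
P = 0, Q = 1/3 ↦ 1/3  <
P = 0, Q = 2/3 ↦ 2/3  <
P = 0, Q = 1 ↦ 1  ≥
P = 1/3, Q = 0 ↦ 2/3  <
P = 1/3, Q = 1/3 ↦ 1/3  <
P = 1/3, Q = 2/3 ↦ 2/3  <
P = 1/3, Q = 1 ↦ 1  ≥
P = 2/3, Q = 0 ↦ 1  ≥
P = 2/3, Q = 1/3 ↦ 1  ≥
P = 2/3, Q = 2/3 ↦ 2/3  <
P = 2/3, Q = 1 ↦ 1  ≥
P = 1, Q = 0 ↦ 1  ≥
P = 1, Q = 1/3 ↦ 1  ≥
P = 1, Q = 2/3 ↦ 1  ≥
P = 1, Q = 1 ↦ 1  ≥
So 9 of the 16 assignments meet the threshold.

9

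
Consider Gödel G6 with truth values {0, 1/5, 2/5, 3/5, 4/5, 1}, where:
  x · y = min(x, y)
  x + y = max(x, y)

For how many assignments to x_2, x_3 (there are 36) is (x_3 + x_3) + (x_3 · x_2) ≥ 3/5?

value 1: 6 assignments (counts)
value 4/5: 6 assignments (counts)
value 3/5: 6 assignments (counts)
value 2/5: 6 assignments
value 1/5: 6 assignments
value 0: 6 assignments
So 18 of the 36 assignments meet the threshold.

18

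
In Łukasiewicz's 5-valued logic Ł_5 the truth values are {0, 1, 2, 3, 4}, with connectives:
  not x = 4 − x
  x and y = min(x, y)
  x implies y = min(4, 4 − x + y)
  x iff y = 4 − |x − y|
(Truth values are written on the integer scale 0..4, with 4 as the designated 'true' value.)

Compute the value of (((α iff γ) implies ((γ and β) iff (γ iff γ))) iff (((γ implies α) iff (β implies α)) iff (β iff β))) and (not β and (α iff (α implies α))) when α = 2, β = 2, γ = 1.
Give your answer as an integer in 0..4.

α iff γ = 2 iff 1 = 3
γ and β = 1 and 2 = 1
γ iff γ = 1 iff 1 = 4
(γ and β) iff (γ iff γ) = 1 iff 4 = 1
(α iff γ) implies ((γ and β) iff (γ iff γ)) = 3 implies 1 = 2
γ implies α = 1 implies 2 = 4
β implies α = 2 implies 2 = 4
(γ implies α) iff (β implies α) = 4 iff 4 = 4
β iff β = 2 iff 2 = 4
((γ implies α) iff (β implies α)) iff (β iff β) = 4 iff 4 = 4
((α iff γ) implies ((γ and β) iff (γ iff γ))) iff (((γ implies α) iff (β implies α)) iff (β iff β)) = 2 iff 4 = 2
not β = not 2 = 2
α implies α = 2 implies 2 = 4
α iff (α implies α) = 2 iff 4 = 2
not β and (α iff (α implies α)) = 2 and 2 = 2
(((α iff γ) implies ((γ and β) iff (γ iff γ))) iff (((γ implies α) iff (β implies α)) iff (β iff β))) and (not β and (α iff (α implies α))) = 2 and 2 = 2

2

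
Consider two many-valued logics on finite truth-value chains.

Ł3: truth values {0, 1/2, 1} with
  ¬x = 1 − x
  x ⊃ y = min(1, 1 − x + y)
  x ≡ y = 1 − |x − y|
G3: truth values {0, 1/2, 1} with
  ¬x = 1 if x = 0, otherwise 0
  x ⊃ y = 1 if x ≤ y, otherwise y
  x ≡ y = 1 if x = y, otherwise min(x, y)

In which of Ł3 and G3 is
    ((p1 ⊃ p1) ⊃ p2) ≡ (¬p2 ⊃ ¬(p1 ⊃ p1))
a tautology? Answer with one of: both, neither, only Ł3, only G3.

In Ł3: every assignment gives 1 — tautology.
In G3: at p1 = 0, p2 = 1/2 the value is 1/2 — not a tautology.

only Ł3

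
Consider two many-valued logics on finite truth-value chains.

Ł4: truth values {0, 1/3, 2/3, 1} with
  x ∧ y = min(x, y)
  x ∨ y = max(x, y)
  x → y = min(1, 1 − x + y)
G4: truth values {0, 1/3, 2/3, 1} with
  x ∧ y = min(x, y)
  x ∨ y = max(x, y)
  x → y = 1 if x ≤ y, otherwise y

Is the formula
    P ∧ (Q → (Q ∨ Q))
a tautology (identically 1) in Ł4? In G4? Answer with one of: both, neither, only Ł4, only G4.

In Ł4: at P = 0, Q = 0 the value is 0 — not a tautology.
In G4: at P = 0, Q = 0 the value is 0 — not a tautology.

neither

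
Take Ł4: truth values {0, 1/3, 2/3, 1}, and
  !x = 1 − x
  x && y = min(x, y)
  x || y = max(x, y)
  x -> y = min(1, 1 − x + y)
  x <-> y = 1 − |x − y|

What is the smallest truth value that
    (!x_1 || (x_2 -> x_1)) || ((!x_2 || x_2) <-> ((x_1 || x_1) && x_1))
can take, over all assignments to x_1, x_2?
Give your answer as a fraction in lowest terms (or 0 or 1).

Take x_1 = 1/3, x_2 = 2/3:
!x_1 = !1/3 = 2/3
x_2 -> x_1 = 2/3 -> 1/3 = 2/3
!x_1 || (x_2 -> x_1) = 2/3 || 2/3 = 2/3
!x_2 = !2/3 = 1/3
!x_2 || x_2 = 1/3 || 2/3 = 2/3
x_1 || x_1 = 1/3 || 1/3 = 1/3
(x_1 || x_1) && x_1 = 1/3 && 1/3 = 1/3
(!x_2 || x_2) <-> ((x_1 || x_1) && x_1) = 2/3 <-> 1/3 = 2/3
(!x_1 || (x_2 -> x_1)) || ((!x_2 || x_2) <-> ((x_1 || x_1) && x_1)) = 2/3 || 2/3 = 2/3
No assignment yields a value below 2/3, so this is the minimum.

2/3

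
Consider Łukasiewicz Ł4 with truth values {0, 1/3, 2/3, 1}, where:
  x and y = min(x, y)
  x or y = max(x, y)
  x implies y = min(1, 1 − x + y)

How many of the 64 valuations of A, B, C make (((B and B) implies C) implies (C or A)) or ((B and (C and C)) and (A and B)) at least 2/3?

57

value 1: 41 assignments (counts)
value 2/3: 16 assignments (counts)
value 1/3: 6 assignments
value 0: 1 assignment
So 57 of the 64 assignments meet the threshold.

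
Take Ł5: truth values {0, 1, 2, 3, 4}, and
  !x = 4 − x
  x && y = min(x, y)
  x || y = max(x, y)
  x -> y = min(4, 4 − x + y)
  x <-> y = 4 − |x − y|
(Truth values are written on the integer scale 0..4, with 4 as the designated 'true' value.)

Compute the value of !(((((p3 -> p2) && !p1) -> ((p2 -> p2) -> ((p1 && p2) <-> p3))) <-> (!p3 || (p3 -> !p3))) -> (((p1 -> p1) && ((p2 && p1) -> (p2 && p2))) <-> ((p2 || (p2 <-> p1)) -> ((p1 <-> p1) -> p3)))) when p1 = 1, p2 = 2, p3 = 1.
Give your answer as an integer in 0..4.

2

p3 -> p2 = 1 -> 2 = 4
!p1 = !1 = 3
(p3 -> p2) && !p1 = 4 && 3 = 3
p2 -> p2 = 2 -> 2 = 4
p1 && p2 = 1 && 2 = 1
(p1 && p2) <-> p3 = 1 <-> 1 = 4
(p2 -> p2) -> ((p1 && p2) <-> p3) = 4 -> 4 = 4
((p3 -> p2) && !p1) -> ((p2 -> p2) -> ((p1 && p2) <-> p3)) = 3 -> 4 = 4
!p3 = !1 = 3
!p3 = !1 = 3
p3 -> !p3 = 1 -> 3 = 4
!p3 || (p3 -> !p3) = 3 || 4 = 4
(((p3 -> p2) && !p1) -> ((p2 -> p2) -> ((p1 && p2) <-> p3))) <-> (!p3 || (p3 -> !p3)) = 4 <-> 4 = 4
p1 -> p1 = 1 -> 1 = 4
p2 && p1 = 2 && 1 = 1
p2 && p2 = 2 && 2 = 2
(p2 && p1) -> (p2 && p2) = 1 -> 2 = 4
(p1 -> p1) && ((p2 && p1) -> (p2 && p2)) = 4 && 4 = 4
p2 <-> p1 = 2 <-> 1 = 3
p2 || (p2 <-> p1) = 2 || 3 = 3
p1 <-> p1 = 1 <-> 1 = 4
(p1 <-> p1) -> p3 = 4 -> 1 = 1
(p2 || (p2 <-> p1)) -> ((p1 <-> p1) -> p3) = 3 -> 1 = 2
((p1 -> p1) && ((p2 && p1) -> (p2 && p2))) <-> ((p2 || (p2 <-> p1)) -> ((p1 <-> p1) -> p3)) = 4 <-> 2 = 2
((((p3 -> p2) && !p1) -> ((p2 -> p2) -> ((p1 && p2) <-> p3))) <-> (!p3 || (p3 -> !p3))) -> (((p1 -> p1) && ((p2 && p1) -> (p2 && p2))) <-> ((p2 || (p2 <-> p1)) -> ((p1 <-> p1) -> p3))) = 4 -> 2 = 2
!(((((p3 -> p2) && !p1) -> ((p2 -> p2) -> ((p1 && p2) <-> p3))) <-> (!p3 || (p3 -> !p3))) -> (((p1 -> p1) && ((p2 && p1) -> (p2 && p2))) <-> ((p2 || (p2 <-> p1)) -> ((p1 <-> p1) -> p3)))) = !2 = 2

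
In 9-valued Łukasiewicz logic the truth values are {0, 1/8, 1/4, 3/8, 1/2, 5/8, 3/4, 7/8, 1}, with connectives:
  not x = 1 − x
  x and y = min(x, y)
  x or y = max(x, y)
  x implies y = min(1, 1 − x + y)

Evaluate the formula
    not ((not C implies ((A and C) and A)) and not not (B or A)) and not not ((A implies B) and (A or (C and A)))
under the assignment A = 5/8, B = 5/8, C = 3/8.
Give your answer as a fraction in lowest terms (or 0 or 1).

3/8

not C = not 3/8 = 5/8
A and C = 5/8 and 3/8 = 3/8
(A and C) and A = 3/8 and 5/8 = 3/8
not C implies ((A and C) and A) = 5/8 implies 3/8 = 3/4
B or A = 5/8 or 5/8 = 5/8
not (B or A) = not 5/8 = 3/8
not not (B or A) = not 3/8 = 5/8
(not C implies ((A and C) and A)) and not not (B or A) = 3/4 and 5/8 = 5/8
not ((not C implies ((A and C) and A)) and not not (B or A)) = not 5/8 = 3/8
A implies B = 5/8 implies 5/8 = 1
C and A = 3/8 and 5/8 = 3/8
A or (C and A) = 5/8 or 3/8 = 5/8
(A implies B) and (A or (C and A)) = 1 and 5/8 = 5/8
not ((A implies B) and (A or (C and A))) = not 5/8 = 3/8
not not ((A implies B) and (A or (C and A))) = not 3/8 = 5/8
not ((not C implies ((A and C) and A)) and not not (B or A)) and not not ((A implies B) and (A or (C and A))) = 3/8 and 5/8 = 3/8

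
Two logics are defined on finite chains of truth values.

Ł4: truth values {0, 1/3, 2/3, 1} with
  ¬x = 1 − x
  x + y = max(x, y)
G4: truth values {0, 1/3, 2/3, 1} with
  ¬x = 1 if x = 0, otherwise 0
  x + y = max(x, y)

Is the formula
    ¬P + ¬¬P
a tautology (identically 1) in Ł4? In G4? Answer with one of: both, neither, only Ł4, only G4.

In Ł4: at P = 1/3 the value is 2/3 — not a tautology.
In G4: every assignment gives 1 — tautology.

only G4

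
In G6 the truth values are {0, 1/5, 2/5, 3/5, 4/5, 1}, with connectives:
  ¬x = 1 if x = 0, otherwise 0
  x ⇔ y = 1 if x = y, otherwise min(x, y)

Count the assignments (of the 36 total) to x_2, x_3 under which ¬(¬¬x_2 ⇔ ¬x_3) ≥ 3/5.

value 1: 26 assignments (counts)
value 0: 10 assignments
So 26 of the 36 assignments meet the threshold.

26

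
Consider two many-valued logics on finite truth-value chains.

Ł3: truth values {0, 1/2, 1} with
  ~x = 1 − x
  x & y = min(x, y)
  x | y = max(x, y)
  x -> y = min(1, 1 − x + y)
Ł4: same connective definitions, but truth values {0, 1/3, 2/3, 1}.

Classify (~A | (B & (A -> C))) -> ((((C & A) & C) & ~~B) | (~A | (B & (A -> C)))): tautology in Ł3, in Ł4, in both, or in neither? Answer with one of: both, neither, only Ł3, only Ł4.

both

In Ł3: every assignment gives 1 — tautology.
In Ł4: every assignment gives 1 — tautology.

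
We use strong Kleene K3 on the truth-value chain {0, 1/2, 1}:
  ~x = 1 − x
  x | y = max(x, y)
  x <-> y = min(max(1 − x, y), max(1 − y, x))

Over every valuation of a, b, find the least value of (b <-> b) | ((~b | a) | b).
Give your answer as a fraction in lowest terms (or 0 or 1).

Take a = 0, b = 1/2:
b <-> b = 1/2 <-> 1/2 = 1/2
~b = ~1/2 = 1/2
~b | a = 1/2 | 0 = 1/2
(~b | a) | b = 1/2 | 1/2 = 1/2
(b <-> b) | ((~b | a) | b) = 1/2 | 1/2 = 1/2
No assignment yields a value below 1/2, so this is the minimum.

1/2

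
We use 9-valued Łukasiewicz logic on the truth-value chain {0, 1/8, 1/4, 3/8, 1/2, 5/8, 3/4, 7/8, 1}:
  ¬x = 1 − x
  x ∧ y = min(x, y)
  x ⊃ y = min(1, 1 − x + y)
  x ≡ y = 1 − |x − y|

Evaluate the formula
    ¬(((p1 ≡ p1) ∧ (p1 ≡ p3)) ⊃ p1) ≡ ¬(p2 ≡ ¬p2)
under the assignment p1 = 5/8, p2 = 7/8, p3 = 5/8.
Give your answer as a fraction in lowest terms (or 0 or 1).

p1 ≡ p1 = 5/8 ≡ 5/8 = 1
p1 ≡ p3 = 5/8 ≡ 5/8 = 1
(p1 ≡ p1) ∧ (p1 ≡ p3) = 1 ∧ 1 = 1
((p1 ≡ p1) ∧ (p1 ≡ p3)) ⊃ p1 = 1 ⊃ 5/8 = 5/8
¬(((p1 ≡ p1) ∧ (p1 ≡ p3)) ⊃ p1) = ¬5/8 = 3/8
¬p2 = ¬7/8 = 1/8
p2 ≡ ¬p2 = 7/8 ≡ 1/8 = 1/4
¬(p2 ≡ ¬p2) = ¬1/4 = 3/4
¬(((p1 ≡ p1) ∧ (p1 ≡ p3)) ⊃ p1) ≡ ¬(p2 ≡ ¬p2) = 3/8 ≡ 3/4 = 5/8

5/8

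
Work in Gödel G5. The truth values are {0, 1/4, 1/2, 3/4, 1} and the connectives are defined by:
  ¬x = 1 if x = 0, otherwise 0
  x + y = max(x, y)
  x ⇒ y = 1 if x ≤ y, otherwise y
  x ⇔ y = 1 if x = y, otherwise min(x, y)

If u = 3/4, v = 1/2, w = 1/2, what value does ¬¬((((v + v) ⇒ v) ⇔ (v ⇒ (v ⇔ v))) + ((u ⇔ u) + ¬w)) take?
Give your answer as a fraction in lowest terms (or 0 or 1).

v + v = 1/2 + 1/2 = 1/2
(v + v) ⇒ v = 1/2 ⇒ 1/2 = 1
v ⇔ v = 1/2 ⇔ 1/2 = 1
v ⇒ (v ⇔ v) = 1/2 ⇒ 1 = 1
((v + v) ⇒ v) ⇔ (v ⇒ (v ⇔ v)) = 1 ⇔ 1 = 1
u ⇔ u = 3/4 ⇔ 3/4 = 1
¬w = ¬1/2 = 0
(u ⇔ u) + ¬w = 1 + 0 = 1
(((v + v) ⇒ v) ⇔ (v ⇒ (v ⇔ v))) + ((u ⇔ u) + ¬w) = 1 + 1 = 1
¬((((v + v) ⇒ v) ⇔ (v ⇒ (v ⇔ v))) + ((u ⇔ u) + ¬w)) = ¬1 = 0
¬¬((((v + v) ⇒ v) ⇔ (v ⇒ (v ⇔ v))) + ((u ⇔ u) + ¬w)) = ¬0 = 1

1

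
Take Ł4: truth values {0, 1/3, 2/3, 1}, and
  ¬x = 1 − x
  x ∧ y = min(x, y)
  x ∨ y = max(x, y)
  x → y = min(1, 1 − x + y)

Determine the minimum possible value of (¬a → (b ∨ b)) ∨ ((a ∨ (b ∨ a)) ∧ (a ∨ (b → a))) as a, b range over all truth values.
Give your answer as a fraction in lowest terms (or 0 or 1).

Take a = 0, b = 0:
¬a = ¬0 = 1
b ∨ b = 0 ∨ 0 = 0
¬a → (b ∨ b) = 1 → 0 = 0
b ∨ a = 0 ∨ 0 = 0
a ∨ (b ∨ a) = 0 ∨ 0 = 0
b → a = 0 → 0 = 1
a ∨ (b → a) = 0 ∨ 1 = 1
(a ∨ (b ∨ a)) ∧ (a ∨ (b → a)) = 0 ∧ 1 = 0
(¬a → (b ∨ b)) ∨ ((a ∨ (b ∨ a)) ∧ (a ∨ (b → a))) = 0 ∨ 0 = 0
No assignment yields a value below 0, so this is the minimum.

0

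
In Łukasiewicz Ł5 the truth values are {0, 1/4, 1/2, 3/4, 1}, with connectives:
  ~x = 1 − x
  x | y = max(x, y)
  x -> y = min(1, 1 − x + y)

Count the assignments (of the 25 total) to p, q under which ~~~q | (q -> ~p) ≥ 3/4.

value 1: 15 assignments (counts)
value 3/4: 4 assignments (counts)
value 1/2: 3 assignments
value 1/4: 2 assignments
value 0: 1 assignment
So 19 of the 25 assignments meet the threshold.

19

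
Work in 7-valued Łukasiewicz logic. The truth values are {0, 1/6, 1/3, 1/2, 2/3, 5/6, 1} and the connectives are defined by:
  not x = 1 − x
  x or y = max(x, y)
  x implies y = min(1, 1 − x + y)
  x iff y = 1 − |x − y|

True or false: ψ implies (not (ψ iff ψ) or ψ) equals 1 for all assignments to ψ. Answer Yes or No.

Yes

ψ = 0 ↦ 1
ψ = 1/6 ↦ 1
ψ = 1/3 ↦ 1
ψ = 1/2 ↦ 1
ψ = 2/3 ↦ 1
ψ = 5/6 ↦ 1
ψ = 1 ↦ 1
Every assignment gives a value ≥ 1.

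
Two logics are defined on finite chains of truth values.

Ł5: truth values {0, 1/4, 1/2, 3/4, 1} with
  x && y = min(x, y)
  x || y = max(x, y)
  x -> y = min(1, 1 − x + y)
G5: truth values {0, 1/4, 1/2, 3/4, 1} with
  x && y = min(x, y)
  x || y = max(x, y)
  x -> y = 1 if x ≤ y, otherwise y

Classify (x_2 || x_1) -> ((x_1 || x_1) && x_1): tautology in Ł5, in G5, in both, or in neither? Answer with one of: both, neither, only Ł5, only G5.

In Ł5: at x_1 = 0, x_2 = 1/4 the value is 3/4 — not a tautology.
In G5: at x_1 = 0, x_2 = 1/4 the value is 0 — not a tautology.

neither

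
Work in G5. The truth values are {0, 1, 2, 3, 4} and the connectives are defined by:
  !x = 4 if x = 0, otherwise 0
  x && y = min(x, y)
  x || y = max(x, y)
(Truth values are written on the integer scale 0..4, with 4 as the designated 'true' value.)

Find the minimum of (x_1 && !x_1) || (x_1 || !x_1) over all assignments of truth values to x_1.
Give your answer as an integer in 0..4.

1

Take x_1 = 1:
!x_1 = !1 = 0
x_1 && !x_1 = 1 && 0 = 0
!x_1 = !1 = 0
x_1 || !x_1 = 1 || 0 = 1
(x_1 && !x_1) || (x_1 || !x_1) = 0 || 1 = 1
No assignment yields a value below 1, so this is the minimum.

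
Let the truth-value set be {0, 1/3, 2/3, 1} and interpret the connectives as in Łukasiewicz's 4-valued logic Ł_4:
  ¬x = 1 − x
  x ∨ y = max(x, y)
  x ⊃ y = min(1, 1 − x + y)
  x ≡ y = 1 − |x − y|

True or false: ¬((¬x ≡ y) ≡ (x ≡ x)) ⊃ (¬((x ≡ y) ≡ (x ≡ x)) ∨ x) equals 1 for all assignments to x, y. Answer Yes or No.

No

Counterexample: take x = 0, y = 0.
¬x = ¬0 = 1
¬x ≡ y = 1 ≡ 0 = 0
x ≡ x = 0 ≡ 0 = 1
(¬x ≡ y) ≡ (x ≡ x) = 0 ≡ 1 = 0
¬((¬x ≡ y) ≡ (x ≡ x)) = ¬0 = 1
x ≡ y = 0 ≡ 0 = 1
x ≡ x = 0 ≡ 0 = 1
(x ≡ y) ≡ (x ≡ x) = 1 ≡ 1 = 1
¬((x ≡ y) ≡ (x ≡ x)) = ¬1 = 0
¬((x ≡ y) ≡ (x ≡ x)) ∨ x = 0 ∨ 0 = 0
¬((¬x ≡ y) ≡ (x ≡ x)) ⊃ (¬((x ≡ y) ≡ (x ≡ x)) ∨ x) = 1 ⊃ 0 = 0
This gives 0 ≠ 1.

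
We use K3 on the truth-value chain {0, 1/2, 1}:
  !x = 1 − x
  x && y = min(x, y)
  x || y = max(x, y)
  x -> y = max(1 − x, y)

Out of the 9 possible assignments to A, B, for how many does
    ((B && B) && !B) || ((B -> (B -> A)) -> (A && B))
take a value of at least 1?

2

A = 0, B = 0 ↦ 0  <
A = 0, B = 1/2 ↦ 1/2  <
A = 0, B = 1 ↦ 1  ≥
A = 1/2, B = 0 ↦ 0  <
A = 1/2, B = 1/2 ↦ 1/2  <
A = 1/2, B = 1 ↦ 1/2  <
A = 1, B = 0 ↦ 0  <
A = 1, B = 1/2 ↦ 1/2  <
A = 1, B = 1 ↦ 1  ≥
So 2 of the 9 assignments meet the threshold.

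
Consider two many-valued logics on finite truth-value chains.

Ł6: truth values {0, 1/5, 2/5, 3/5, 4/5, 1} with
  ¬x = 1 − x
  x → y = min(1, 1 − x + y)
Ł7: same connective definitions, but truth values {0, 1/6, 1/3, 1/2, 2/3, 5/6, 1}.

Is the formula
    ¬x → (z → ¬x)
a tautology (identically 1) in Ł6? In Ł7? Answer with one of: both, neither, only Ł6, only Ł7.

both

In Ł6: every assignment gives 1 — tautology.
In Ł7: every assignment gives 1 — tautology.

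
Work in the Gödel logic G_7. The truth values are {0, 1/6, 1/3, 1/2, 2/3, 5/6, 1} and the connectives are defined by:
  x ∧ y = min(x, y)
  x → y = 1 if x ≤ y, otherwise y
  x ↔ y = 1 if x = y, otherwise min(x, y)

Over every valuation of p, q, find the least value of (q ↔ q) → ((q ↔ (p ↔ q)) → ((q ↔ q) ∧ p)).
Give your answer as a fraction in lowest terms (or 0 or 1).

Take p = 1/6, q = 0:
q ↔ q = 0 ↔ 0 = 1
p ↔ q = 1/6 ↔ 0 = 0
q ↔ (p ↔ q) = 0 ↔ 0 = 1
q ↔ q = 0 ↔ 0 = 1
(q ↔ q) ∧ p = 1 ∧ 1/6 = 1/6
(q ↔ (p ↔ q)) → ((q ↔ q) ∧ p) = 1 → 1/6 = 1/6
(q ↔ q) → ((q ↔ (p ↔ q)) → ((q ↔ q) ∧ p)) = 1 → 1/6 = 1/6
No assignment yields a value below 1/6, so this is the minimum.

1/6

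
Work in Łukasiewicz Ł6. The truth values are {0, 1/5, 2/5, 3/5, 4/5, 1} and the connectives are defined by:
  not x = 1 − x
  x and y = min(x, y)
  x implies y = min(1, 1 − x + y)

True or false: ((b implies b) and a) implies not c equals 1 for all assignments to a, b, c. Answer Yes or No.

Counterexample: take a = 1/5, b = 0, c = 1.
b implies b = 0 implies 0 = 1
(b implies b) and a = 1 and 1/5 = 1/5
not c = not 1 = 0
((b implies b) and a) implies not c = 1/5 implies 0 = 4/5
This gives 4/5 ≠ 1.

No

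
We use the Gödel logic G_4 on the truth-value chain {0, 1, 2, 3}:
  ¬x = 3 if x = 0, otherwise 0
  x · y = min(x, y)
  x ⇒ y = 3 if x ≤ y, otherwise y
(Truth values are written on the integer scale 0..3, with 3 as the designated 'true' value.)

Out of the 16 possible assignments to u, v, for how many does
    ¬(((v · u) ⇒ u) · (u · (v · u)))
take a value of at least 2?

7

u = 0, v = 0 ↦ 3  ≥
u = 0, v = 1 ↦ 3  ≥
u = 0, v = 2 ↦ 3  ≥
u = 0, v = 3 ↦ 3  ≥
u = 1, v = 0 ↦ 3  ≥
u = 1, v = 1 ↦ 0  <
u = 1, v = 2 ↦ 0  <
u = 1, v = 3 ↦ 0  <
u = 2, v = 0 ↦ 3  ≥
u = 2, v = 1 ↦ 0  <
u = 2, v = 2 ↦ 0  <
u = 2, v = 3 ↦ 0  <
u = 3, v = 0 ↦ 3  ≥
u = 3, v = 1 ↦ 0  <
u = 3, v = 2 ↦ 0  <
u = 3, v = 3 ↦ 0  <
So 7 of the 16 assignments meet the threshold.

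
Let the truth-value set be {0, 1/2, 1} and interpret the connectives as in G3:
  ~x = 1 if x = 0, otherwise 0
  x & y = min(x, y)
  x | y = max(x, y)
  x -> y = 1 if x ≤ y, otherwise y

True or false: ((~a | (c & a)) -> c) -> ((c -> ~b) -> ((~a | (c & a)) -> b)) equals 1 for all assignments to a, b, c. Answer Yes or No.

Counterexample: take a = 0, b = 0, c = 1/2.
~a = ~0 = 1
c & a = 1/2 & 0 = 0
~a | (c & a) = 1 | 0 = 1
(~a | (c & a)) -> c = 1 -> 1/2 = 1/2
~b = ~0 = 1
c -> ~b = 1/2 -> 1 = 1
~a = ~0 = 1
c & a = 1/2 & 0 = 0
~a | (c & a) = 1 | 0 = 1
(~a | (c & a)) -> b = 1 -> 0 = 0
(c -> ~b) -> ((~a | (c & a)) -> b) = 1 -> 0 = 0
((~a | (c & a)) -> c) -> ((c -> ~b) -> ((~a | (c & a)) -> b)) = 1/2 -> 0 = 0
This gives 0 ≠ 1.

No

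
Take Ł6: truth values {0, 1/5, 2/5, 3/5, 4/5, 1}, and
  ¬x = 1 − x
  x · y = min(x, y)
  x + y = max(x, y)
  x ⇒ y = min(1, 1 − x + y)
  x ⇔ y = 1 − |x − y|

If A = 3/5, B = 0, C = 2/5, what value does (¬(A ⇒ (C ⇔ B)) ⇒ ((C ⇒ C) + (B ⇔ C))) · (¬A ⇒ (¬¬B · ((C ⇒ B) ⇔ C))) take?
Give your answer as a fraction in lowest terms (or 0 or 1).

C ⇔ B = 2/5 ⇔ 0 = 3/5
A ⇒ (C ⇔ B) = 3/5 ⇒ 3/5 = 1
¬(A ⇒ (C ⇔ B)) = ¬1 = 0
C ⇒ C = 2/5 ⇒ 2/5 = 1
B ⇔ C = 0 ⇔ 2/5 = 3/5
(C ⇒ C) + (B ⇔ C) = 1 + 3/5 = 1
¬(A ⇒ (C ⇔ B)) ⇒ ((C ⇒ C) + (B ⇔ C)) = 0 ⇒ 1 = 1
¬A = ¬3/5 = 2/5
¬B = ¬0 = 1
¬¬B = ¬1 = 0
C ⇒ B = 2/5 ⇒ 0 = 3/5
(C ⇒ B) ⇔ C = 3/5 ⇔ 2/5 = 4/5
¬¬B · ((C ⇒ B) ⇔ C) = 0 · 4/5 = 0
¬A ⇒ (¬¬B · ((C ⇒ B) ⇔ C)) = 2/5 ⇒ 0 = 3/5
(¬(A ⇒ (C ⇔ B)) ⇒ ((C ⇒ C) + (B ⇔ C))) · (¬A ⇒ (¬¬B · ((C ⇒ B) ⇔ C))) = 1 · 3/5 = 3/5

3/5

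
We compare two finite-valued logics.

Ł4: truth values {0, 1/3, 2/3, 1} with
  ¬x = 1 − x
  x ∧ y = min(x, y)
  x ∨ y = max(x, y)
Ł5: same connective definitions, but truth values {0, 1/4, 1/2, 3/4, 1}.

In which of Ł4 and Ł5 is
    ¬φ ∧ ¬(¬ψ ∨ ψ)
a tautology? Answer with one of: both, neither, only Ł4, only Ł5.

neither

In Ł4: at φ = 0, ψ = 0 the value is 0 — not a tautology.
In Ł5: at φ = 0, ψ = 0 the value is 0 — not a tautology.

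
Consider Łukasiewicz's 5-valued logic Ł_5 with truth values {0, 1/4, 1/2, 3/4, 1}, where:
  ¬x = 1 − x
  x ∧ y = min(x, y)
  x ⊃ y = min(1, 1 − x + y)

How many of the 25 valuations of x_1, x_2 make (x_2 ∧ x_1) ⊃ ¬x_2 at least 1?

value 1: 18 assignments (counts)
value 3/4: 2 assignments
value 1/2: 3 assignments
value 1/4: 1 assignment
value 0: 1 assignment
So 18 of the 25 assignments meet the threshold.

18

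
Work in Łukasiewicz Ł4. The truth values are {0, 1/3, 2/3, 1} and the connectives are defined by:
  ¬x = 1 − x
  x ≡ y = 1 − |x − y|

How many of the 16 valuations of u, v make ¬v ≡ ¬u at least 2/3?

10

u = 0, v = 0 ↦ 1  ≥
u = 0, v = 1/3 ↦ 2/3  ≥
u = 0, v = 2/3 ↦ 1/3  <
u = 0, v = 1 ↦ 0  <
u = 1/3, v = 0 ↦ 2/3  ≥
u = 1/3, v = 1/3 ↦ 1  ≥
u = 1/3, v = 2/3 ↦ 2/3  ≥
u = 1/3, v = 1 ↦ 1/3  <
u = 2/3, v = 0 ↦ 1/3  <
u = 2/3, v = 1/3 ↦ 2/3  ≥
u = 2/3, v = 2/3 ↦ 1  ≥
u = 2/3, v = 1 ↦ 2/3  ≥
u = 1, v = 0 ↦ 0  <
u = 1, v = 1/3 ↦ 1/3  <
u = 1, v = 2/3 ↦ 2/3  ≥
u = 1, v = 1 ↦ 1  ≥
So 10 of the 16 assignments meet the threshold.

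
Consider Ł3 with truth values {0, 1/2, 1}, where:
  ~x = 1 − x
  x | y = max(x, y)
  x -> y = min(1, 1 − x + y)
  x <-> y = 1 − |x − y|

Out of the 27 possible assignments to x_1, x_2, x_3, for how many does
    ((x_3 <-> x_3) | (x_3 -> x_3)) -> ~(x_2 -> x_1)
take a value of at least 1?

3

value 1: 3 assignments (counts)
value 1/2: 6 assignments
value 0: 18 assignments
So 3 of the 27 assignments meet the threshold.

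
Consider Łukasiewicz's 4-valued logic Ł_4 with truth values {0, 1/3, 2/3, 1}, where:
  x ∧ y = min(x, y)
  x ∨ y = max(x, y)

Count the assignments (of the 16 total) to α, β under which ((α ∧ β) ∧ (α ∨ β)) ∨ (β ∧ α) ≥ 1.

α = 0, β = 0 ↦ 0  <
α = 0, β = 1/3 ↦ 0  <
α = 0, β = 2/3 ↦ 0  <
α = 0, β = 1 ↦ 0  <
α = 1/3, β = 0 ↦ 0  <
α = 1/3, β = 1/3 ↦ 1/3  <
α = 1/3, β = 2/3 ↦ 1/3  <
α = 1/3, β = 1 ↦ 1/3  <
α = 2/3, β = 0 ↦ 0  <
α = 2/3, β = 1/3 ↦ 1/3  <
α = 2/3, β = 2/3 ↦ 2/3  <
α = 2/3, β = 1 ↦ 2/3  <
α = 1, β = 0 ↦ 0  <
α = 1, β = 1/3 ↦ 1/3  <
α = 1, β = 2/3 ↦ 2/3  <
α = 1, β = 1 ↦ 1  ≥
So 1 of the 16 assignments meets the threshold.

1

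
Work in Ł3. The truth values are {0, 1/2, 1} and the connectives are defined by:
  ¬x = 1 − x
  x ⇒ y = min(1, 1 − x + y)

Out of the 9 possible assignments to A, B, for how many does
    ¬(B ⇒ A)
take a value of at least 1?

1

A = 0, B = 0 ↦ 0  <
A = 0, B = 1/2 ↦ 1/2  <
A = 0, B = 1 ↦ 1  ≥
A = 1/2, B = 0 ↦ 0  <
A = 1/2, B = 1/2 ↦ 0  <
A = 1/2, B = 1 ↦ 1/2  <
A = 1, B = 0 ↦ 0  <
A = 1, B = 1/2 ↦ 0  <
A = 1, B = 1 ↦ 0  <
So 1 of the 9 assignments meets the threshold.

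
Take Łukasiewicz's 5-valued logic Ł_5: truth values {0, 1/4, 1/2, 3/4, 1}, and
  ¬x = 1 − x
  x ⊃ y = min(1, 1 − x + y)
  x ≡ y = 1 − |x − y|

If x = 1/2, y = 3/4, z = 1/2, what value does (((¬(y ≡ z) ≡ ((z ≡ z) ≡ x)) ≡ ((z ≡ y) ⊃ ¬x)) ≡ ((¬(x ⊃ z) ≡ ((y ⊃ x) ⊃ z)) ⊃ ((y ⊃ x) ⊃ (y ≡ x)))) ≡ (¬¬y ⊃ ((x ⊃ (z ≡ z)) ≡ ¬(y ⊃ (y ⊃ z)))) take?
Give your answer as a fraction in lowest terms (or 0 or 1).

1/4

y ≡ z = 3/4 ≡ 1/2 = 3/4
¬(y ≡ z) = ¬3/4 = 1/4
z ≡ z = 1/2 ≡ 1/2 = 1
(z ≡ z) ≡ x = 1 ≡ 1/2 = 1/2
¬(y ≡ z) ≡ ((z ≡ z) ≡ x) = 1/4 ≡ 1/2 = 3/4
z ≡ y = 1/2 ≡ 3/4 = 3/4
¬x = ¬1/2 = 1/2
(z ≡ y) ⊃ ¬x = 3/4 ⊃ 1/2 = 3/4
(¬(y ≡ z) ≡ ((z ≡ z) ≡ x)) ≡ ((z ≡ y) ⊃ ¬x) = 3/4 ≡ 3/4 = 1
x ⊃ z = 1/2 ⊃ 1/2 = 1
¬(x ⊃ z) = ¬1 = 0
y ⊃ x = 3/4 ⊃ 1/2 = 3/4
(y ⊃ x) ⊃ z = 3/4 ⊃ 1/2 = 3/4
¬(x ⊃ z) ≡ ((y ⊃ x) ⊃ z) = 0 ≡ 3/4 = 1/4
y ⊃ x = 3/4 ⊃ 1/2 = 3/4
y ≡ x = 3/4 ≡ 1/2 = 3/4
(y ⊃ x) ⊃ (y ≡ x) = 3/4 ⊃ 3/4 = 1
(¬(x ⊃ z) ≡ ((y ⊃ x) ⊃ z)) ⊃ ((y ⊃ x) ⊃ (y ≡ x)) = 1/4 ⊃ 1 = 1
((¬(y ≡ z) ≡ ((z ≡ z) ≡ x)) ≡ ((z ≡ y) ⊃ ¬x)) ≡ ((¬(x ⊃ z) ≡ ((y ⊃ x) ⊃ z)) ⊃ ((y ⊃ x) ⊃ (y ≡ x))) = 1 ≡ 1 = 1
¬y = ¬3/4 = 1/4
¬¬y = ¬1/4 = 3/4
z ≡ z = 1/2 ≡ 1/2 = 1
x ⊃ (z ≡ z) = 1/2 ⊃ 1 = 1
y ⊃ z = 3/4 ⊃ 1/2 = 3/4
y ⊃ (y ⊃ z) = 3/4 ⊃ 3/4 = 1
¬(y ⊃ (y ⊃ z)) = ¬1 = 0
(x ⊃ (z ≡ z)) ≡ ¬(y ⊃ (y ⊃ z)) = 1 ≡ 0 = 0
¬¬y ⊃ ((x ⊃ (z ≡ z)) ≡ ¬(y ⊃ (y ⊃ z))) = 3/4 ⊃ 0 = 1/4
(((¬(y ≡ z) ≡ ((z ≡ z) ≡ x)) ≡ ((z ≡ y) ⊃ ¬x)) ≡ ((¬(x ⊃ z) ≡ ((y ⊃ x) ⊃ z)) ⊃ ((y ⊃ x) ⊃ (y ≡ x)))) ≡ (¬¬y ⊃ ((x ⊃ (z ≡ z)) ≡ ¬(y ⊃ (y ⊃ z)))) = 1 ≡ 1/4 = 1/4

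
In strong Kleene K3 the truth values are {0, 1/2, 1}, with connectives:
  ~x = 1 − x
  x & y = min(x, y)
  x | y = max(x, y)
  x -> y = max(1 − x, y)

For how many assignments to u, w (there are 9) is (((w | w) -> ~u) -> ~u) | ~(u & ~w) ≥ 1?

5

u = 0, w = 0 ↦ 1  ≥
u = 0, w = 1/2 ↦ 1  ≥
u = 0, w = 1 ↦ 1  ≥
u = 1/2, w = 0 ↦ 1/2  <
u = 1/2, w = 1/2 ↦ 1/2  <
u = 1/2, w = 1 ↦ 1  ≥
u = 1, w = 0 ↦ 0  <
u = 1, w = 1/2 ↦ 1/2  <
u = 1, w = 1 ↦ 1  ≥
So 5 of the 9 assignments meet the threshold.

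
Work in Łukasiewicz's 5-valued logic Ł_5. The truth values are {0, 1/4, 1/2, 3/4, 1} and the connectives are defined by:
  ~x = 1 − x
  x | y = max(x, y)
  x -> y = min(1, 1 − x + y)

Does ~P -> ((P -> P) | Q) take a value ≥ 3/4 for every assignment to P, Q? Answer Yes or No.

Yes

At P = 1, Q = 3/4, for instance:
~P = ~1 = 0
P -> P = 1 -> 1 = 1
(P -> P) | Q = 1 | 3/4 = 1
~P -> ((P -> P) | Q) = 0 -> 1 = 1
and checking the remaining 24 assignments likewise gives ≥ 3/4 in every case.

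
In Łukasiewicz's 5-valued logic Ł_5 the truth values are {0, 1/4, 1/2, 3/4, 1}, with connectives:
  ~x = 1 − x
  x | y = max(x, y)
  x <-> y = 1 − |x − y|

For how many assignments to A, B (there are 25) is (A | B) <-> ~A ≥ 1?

5

value 1: 5 assignments (counts)
value 3/4: 4 assignments
value 1/2: 8 assignments
value 1/4: 2 assignments
value 0: 6 assignments
So 5 of the 25 assignments meet the threshold.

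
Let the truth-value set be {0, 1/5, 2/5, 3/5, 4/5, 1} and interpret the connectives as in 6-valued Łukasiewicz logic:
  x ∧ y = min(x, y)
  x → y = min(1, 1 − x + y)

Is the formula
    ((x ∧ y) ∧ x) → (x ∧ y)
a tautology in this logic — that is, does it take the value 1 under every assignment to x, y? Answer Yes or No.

At x = 0, y = 4/5, for instance:
x ∧ y = 0 ∧ 4/5 = 0
(x ∧ y) ∧ x = 0 ∧ 0 = 0
((x ∧ y) ∧ x) → (x ∧ y) = 0 → 0 = 1
and checking the remaining 35 assignments likewise gives ≥ 1 in every case.

Yes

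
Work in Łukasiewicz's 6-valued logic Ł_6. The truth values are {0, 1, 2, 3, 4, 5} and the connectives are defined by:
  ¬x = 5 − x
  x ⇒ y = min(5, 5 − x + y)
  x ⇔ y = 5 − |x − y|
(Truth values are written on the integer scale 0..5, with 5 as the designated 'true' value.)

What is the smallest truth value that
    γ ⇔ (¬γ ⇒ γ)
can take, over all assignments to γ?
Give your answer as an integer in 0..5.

Take γ = 2:
¬γ = ¬2 = 3
¬γ ⇒ γ = 3 ⇒ 2 = 4
γ ⇔ (¬γ ⇒ γ) = 2 ⇔ 4 = 3
No assignment yields a value below 3, so this is the minimum.

3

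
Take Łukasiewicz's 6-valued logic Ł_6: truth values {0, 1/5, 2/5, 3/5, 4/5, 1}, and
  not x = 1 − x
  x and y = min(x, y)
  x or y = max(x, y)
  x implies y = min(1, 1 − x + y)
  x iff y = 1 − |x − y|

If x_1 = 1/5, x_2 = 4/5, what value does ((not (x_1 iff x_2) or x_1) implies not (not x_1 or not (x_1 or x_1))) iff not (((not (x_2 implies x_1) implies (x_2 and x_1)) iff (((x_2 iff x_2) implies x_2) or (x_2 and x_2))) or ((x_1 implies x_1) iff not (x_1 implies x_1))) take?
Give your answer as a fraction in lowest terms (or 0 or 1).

3/5

x_1 iff x_2 = 1/5 iff 4/5 = 2/5
not (x_1 iff x_2) = not 2/5 = 3/5
not (x_1 iff x_2) or x_1 = 3/5 or 1/5 = 3/5
not x_1 = not 1/5 = 4/5
x_1 or x_1 = 1/5 or 1/5 = 1/5
not (x_1 or x_1) = not 1/5 = 4/5
not x_1 or not (x_1 or x_1) = 4/5 or 4/5 = 4/5
not (not x_1 or not (x_1 or x_1)) = not 4/5 = 1/5
(not (x_1 iff x_2) or x_1) implies not (not x_1 or not (x_1 or x_1)) = 3/5 implies 1/5 = 3/5
x_2 implies x_1 = 4/5 implies 1/5 = 2/5
not (x_2 implies x_1) = not 2/5 = 3/5
x_2 and x_1 = 4/5 and 1/5 = 1/5
not (x_2 implies x_1) implies (x_2 and x_1) = 3/5 implies 1/5 = 3/5
x_2 iff x_2 = 4/5 iff 4/5 = 1
(x_2 iff x_2) implies x_2 = 1 implies 4/5 = 4/5
x_2 and x_2 = 4/5 and 4/5 = 4/5
((x_2 iff x_2) implies x_2) or (x_2 and x_2) = 4/5 or 4/5 = 4/5
(not (x_2 implies x_1) implies (x_2 and x_1)) iff (((x_2 iff x_2) implies x_2) or (x_2 and x_2)) = 3/5 iff 4/5 = 4/5
x_1 implies x_1 = 1/5 implies 1/5 = 1
x_1 implies x_1 = 1/5 implies 1/5 = 1
not (x_1 implies x_1) = not 1 = 0
(x_1 implies x_1) iff not (x_1 implies x_1) = 1 iff 0 = 0
((not (x_2 implies x_1) implies (x_2 and x_1)) iff (((x_2 iff x_2) implies x_2) or (x_2 and x_2))) or ((x_1 implies x_1) iff not (x_1 implies x_1)) = 4/5 or 0 = 4/5
not (((not (x_2 implies x_1) implies (x_2 and x_1)) iff (((x_2 iff x_2) implies x_2) or (x_2 and x_2))) or ((x_1 implies x_1) iff not (x_1 implies x_1))) = not 4/5 = 1/5
((not (x_1 iff x_2) or x_1) implies not (not x_1 or not (x_1 or x_1))) iff not (((not (x_2 implies x_1) implies (x_2 and x_1)) iff (((x_2 iff x_2) implies x_2) or (x_2 and x_2))) or ((x_1 implies x_1) iff not (x_1 implies x_1))) = 3/5 iff 1/5 = 3/5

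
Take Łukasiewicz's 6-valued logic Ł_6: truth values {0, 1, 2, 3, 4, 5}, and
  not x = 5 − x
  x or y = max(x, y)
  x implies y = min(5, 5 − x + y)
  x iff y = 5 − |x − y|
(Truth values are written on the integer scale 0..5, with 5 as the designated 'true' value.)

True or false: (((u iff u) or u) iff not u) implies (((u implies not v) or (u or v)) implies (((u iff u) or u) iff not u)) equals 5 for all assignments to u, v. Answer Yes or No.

Yes

At u = 4, v = 0, for instance:
u iff u = 4 iff 4 = 5
(u iff u) or u = 5 or 4 = 5
not u = not 4 = 1
((u iff u) or u) iff not u = 5 iff 1 = 1
not v = not 0 = 5
u implies not v = 4 implies 5 = 5
u or v = 4 or 0 = 4
(u implies not v) or (u or v) = 5 or 4 = 5
((u implies not v) or (u or v)) implies (((u iff u) or u) iff not u) = 5 implies 1 = 1
(((u iff u) or u) iff not u) implies (((u implies not v) or (u or v)) implies (((u iff u) or u) iff not u)) = 1 implies 1 = 5
and checking the remaining 35 assignments likewise gives ≥ 5 in every case.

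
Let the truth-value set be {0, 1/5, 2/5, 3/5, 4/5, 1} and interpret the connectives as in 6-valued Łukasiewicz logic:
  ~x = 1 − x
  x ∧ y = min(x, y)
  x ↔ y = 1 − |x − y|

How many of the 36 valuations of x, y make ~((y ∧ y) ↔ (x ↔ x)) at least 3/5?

18

value 1: 6 assignments (counts)
value 4/5: 6 assignments (counts)
value 3/5: 6 assignments (counts)
value 2/5: 6 assignments
value 1/5: 6 assignments
value 0: 6 assignments
So 18 of the 36 assignments meet the threshold.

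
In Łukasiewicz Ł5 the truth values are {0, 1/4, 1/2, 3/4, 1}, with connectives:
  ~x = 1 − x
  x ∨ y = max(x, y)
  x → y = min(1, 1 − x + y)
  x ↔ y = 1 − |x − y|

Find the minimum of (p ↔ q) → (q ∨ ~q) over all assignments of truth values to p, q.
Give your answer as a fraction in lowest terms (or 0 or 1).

1/2

Take p = 1/2, q = 1/2:
p ↔ q = 1/2 ↔ 1/2 = 1
~q = ~1/2 = 1/2
q ∨ ~q = 1/2 ∨ 1/2 = 1/2
(p ↔ q) → (q ∨ ~q) = 1 → 1/2 = 1/2
No assignment yields a value below 1/2, so this is the minimum.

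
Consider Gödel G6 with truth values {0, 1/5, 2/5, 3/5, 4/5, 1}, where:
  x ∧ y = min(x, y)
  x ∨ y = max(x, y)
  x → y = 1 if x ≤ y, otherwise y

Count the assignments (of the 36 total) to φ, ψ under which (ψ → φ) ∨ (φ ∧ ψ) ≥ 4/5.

22

value 1: 21 assignments (counts)
value 4/5: 1 assignment (counts)
value 3/5: 2 assignments
value 2/5: 3 assignments
value 1/5: 4 assignments
value 0: 5 assignments
So 22 of the 36 assignments meet the threshold.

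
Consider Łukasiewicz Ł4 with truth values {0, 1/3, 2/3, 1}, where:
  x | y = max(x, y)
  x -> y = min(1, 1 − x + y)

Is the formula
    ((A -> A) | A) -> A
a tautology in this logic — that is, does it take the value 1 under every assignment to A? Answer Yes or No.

Counterexample: take A = 0.
A -> A = 0 -> 0 = 1
(A -> A) | A = 1 | 0 = 1
((A -> A) | A) -> A = 1 -> 0 = 0
This gives 0 ≠ 1.

No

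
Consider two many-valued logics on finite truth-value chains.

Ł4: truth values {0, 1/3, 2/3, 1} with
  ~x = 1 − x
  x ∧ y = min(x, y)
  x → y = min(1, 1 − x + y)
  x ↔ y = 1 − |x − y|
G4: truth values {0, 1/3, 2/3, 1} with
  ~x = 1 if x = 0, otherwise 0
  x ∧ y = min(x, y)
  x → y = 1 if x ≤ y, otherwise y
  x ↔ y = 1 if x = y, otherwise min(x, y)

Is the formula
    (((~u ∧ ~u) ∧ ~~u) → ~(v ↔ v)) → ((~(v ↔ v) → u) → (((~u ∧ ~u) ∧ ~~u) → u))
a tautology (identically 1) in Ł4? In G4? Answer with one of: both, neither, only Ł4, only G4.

In Ł4: every assignment gives 1 — tautology.
In G4: every assignment gives 1 — tautology.

both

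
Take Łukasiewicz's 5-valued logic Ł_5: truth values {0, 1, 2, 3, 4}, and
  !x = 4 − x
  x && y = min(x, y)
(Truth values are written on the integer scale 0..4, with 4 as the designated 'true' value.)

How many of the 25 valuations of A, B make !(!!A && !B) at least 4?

value 4: 9 assignments (counts)
value 3: 7 assignments
value 2: 5 assignments
value 1: 3 assignments
value 0: 1 assignment
So 9 of the 25 assignments meet the threshold.

9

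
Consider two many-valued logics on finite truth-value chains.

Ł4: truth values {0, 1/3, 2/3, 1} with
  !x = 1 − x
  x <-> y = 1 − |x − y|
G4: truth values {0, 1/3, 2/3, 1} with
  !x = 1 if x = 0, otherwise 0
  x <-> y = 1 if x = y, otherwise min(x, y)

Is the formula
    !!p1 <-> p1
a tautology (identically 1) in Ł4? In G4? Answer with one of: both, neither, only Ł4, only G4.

In Ł4: every assignment gives 1 — tautology.
In G4: at p1 = 1/3 the value is 1/3 — not a tautology.

only Ł4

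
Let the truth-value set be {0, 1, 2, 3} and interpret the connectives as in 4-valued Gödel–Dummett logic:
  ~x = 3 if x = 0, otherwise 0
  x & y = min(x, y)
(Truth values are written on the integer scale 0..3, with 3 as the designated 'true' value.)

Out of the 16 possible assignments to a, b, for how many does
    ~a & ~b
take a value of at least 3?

1

a = 0, b = 0 ↦ 3  ≥
a = 0, b = 1 ↦ 0  <
a = 0, b = 2 ↦ 0  <
a = 0, b = 3 ↦ 0  <
a = 1, b = 0 ↦ 0  <
a = 1, b = 1 ↦ 0  <
a = 1, b = 2 ↦ 0  <
a = 1, b = 3 ↦ 0  <
a = 2, b = 0 ↦ 0  <
a = 2, b = 1 ↦ 0  <
a = 2, b = 2 ↦ 0  <
a = 2, b = 3 ↦ 0  <
a = 3, b = 0 ↦ 0  <
a = 3, b = 1 ↦ 0  <
a = 3, b = 2 ↦ 0  <
a = 3, b = 3 ↦ 0  <
So 1 of the 16 assignments meets the threshold.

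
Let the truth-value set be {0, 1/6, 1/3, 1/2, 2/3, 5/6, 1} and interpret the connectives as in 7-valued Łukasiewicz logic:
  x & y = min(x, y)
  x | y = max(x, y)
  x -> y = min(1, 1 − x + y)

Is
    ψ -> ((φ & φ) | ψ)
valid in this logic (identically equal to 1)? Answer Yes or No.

Yes

At φ = 0, ψ = 2/3, for instance:
φ & φ = 0 & 0 = 0
(φ & φ) | ψ = 0 | 2/3 = 2/3
ψ -> ((φ & φ) | ψ) = 2/3 -> 2/3 = 1
and checking the remaining 48 assignments likewise gives ≥ 1 in every case.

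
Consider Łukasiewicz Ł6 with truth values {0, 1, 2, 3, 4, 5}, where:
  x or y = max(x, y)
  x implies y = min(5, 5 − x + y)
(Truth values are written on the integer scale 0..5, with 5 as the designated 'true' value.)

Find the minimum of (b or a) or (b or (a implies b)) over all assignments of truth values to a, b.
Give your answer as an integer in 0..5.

3

Take a = 2, b = 0:
b or a = 0 or 2 = 2
a implies b = 2 implies 0 = 3
b or (a implies b) = 0 or 3 = 3
(b or a) or (b or (a implies b)) = 2 or 3 = 3
No assignment yields a value below 3, so this is the minimum.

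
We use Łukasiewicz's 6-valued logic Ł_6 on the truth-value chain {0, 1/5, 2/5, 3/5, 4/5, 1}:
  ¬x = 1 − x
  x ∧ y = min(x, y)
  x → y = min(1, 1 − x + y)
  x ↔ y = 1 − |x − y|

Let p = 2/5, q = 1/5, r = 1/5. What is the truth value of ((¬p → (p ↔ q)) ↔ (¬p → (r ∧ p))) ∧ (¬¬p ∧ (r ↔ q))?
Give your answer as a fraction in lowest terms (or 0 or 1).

2/5

¬p = ¬2/5 = 3/5
p ↔ q = 2/5 ↔ 1/5 = 4/5
¬p → (p ↔ q) = 3/5 → 4/5 = 1
¬p = ¬2/5 = 3/5
r ∧ p = 1/5 ∧ 2/5 = 1/5
¬p → (r ∧ p) = 3/5 → 1/5 = 3/5
(¬p → (p ↔ q)) ↔ (¬p → (r ∧ p)) = 1 ↔ 3/5 = 3/5
¬p = ¬2/5 = 3/5
¬¬p = ¬3/5 = 2/5
r ↔ q = 1/5 ↔ 1/5 = 1
¬¬p ∧ (r ↔ q) = 2/5 ∧ 1 = 2/5
((¬p → (p ↔ q)) ↔ (¬p → (r ∧ p))) ∧ (¬¬p ∧ (r ↔ q)) = 3/5 ∧ 2/5 = 2/5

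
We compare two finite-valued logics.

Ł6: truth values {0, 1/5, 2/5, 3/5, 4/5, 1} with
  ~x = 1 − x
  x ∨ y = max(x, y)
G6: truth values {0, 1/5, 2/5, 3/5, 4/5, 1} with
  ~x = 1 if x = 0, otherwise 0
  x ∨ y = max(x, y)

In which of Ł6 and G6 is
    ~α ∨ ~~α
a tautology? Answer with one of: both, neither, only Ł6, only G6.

only G6

In Ł6: at α = 1/5 the value is 4/5 — not a tautology.
In G6: every assignment gives 1 — tautology.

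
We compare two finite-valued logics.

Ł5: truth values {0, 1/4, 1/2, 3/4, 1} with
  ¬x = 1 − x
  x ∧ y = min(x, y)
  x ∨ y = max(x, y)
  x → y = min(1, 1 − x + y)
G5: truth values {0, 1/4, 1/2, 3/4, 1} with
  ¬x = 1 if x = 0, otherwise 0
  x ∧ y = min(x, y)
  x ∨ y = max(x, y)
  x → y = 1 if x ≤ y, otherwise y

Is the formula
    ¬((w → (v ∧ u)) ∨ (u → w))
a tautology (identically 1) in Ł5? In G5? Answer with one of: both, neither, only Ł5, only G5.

neither

In Ł5: at u = 0, v = 0, w = 0 the value is 0 — not a tautology.
In G5: at u = 0, v = 0, w = 0 the value is 0 — not a tautology.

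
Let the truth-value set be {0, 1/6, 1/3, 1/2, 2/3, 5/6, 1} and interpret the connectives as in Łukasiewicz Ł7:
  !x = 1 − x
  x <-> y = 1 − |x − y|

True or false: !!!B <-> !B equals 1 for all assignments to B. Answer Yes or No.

B = 0 ↦ 1
B = 1/6 ↦ 1
B = 1/3 ↦ 1
B = 1/2 ↦ 1
B = 2/3 ↦ 1
B = 5/6 ↦ 1
B = 1 ↦ 1
Every assignment gives a value ≥ 1.

Yes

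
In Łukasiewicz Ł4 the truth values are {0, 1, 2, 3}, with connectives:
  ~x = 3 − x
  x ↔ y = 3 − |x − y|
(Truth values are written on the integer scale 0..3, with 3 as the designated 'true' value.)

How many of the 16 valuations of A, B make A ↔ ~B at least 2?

A = 0, B = 0 ↦ 0  <
A = 0, B = 1 ↦ 1  <
A = 0, B = 2 ↦ 2  ≥
A = 0, B = 3 ↦ 3  ≥
A = 1, B = 0 ↦ 1  <
A = 1, B = 1 ↦ 2  ≥
A = 1, B = 2 ↦ 3  ≥
A = 1, B = 3 ↦ 2  ≥
A = 2, B = 0 ↦ 2  ≥
A = 2, B = 1 ↦ 3  ≥
A = 2, B = 2 ↦ 2  ≥
A = 2, B = 3 ↦ 1  <
A = 3, B = 0 ↦ 3  ≥
A = 3, B = 1 ↦ 2  ≥
A = 3, B = 2 ↦ 1  <
A = 3, B = 3 ↦ 0  <
So 10 of the 16 assignments meet the threshold.

10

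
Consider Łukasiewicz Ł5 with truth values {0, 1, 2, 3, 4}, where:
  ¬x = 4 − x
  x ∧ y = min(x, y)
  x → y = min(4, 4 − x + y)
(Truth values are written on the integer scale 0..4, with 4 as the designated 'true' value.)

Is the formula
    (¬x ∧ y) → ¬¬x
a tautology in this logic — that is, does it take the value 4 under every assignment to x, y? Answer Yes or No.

No

Counterexample: take x = 0, y = 1.
¬x = ¬0 = 4
¬x ∧ y = 4 ∧ 1 = 1
¬x = ¬0 = 4
¬¬x = ¬4 = 0
(¬x ∧ y) → ¬¬x = 1 → 0 = 3
This gives 3 ≠ 4.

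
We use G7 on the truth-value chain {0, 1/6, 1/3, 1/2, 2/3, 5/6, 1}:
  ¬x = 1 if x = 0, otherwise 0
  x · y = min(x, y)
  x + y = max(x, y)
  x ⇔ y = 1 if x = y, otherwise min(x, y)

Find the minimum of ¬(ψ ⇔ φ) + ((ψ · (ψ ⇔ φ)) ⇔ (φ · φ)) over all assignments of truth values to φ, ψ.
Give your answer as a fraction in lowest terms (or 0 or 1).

Take φ = 1/3, ψ = 1/6:
ψ ⇔ φ = 1/6 ⇔ 1/3 = 1/6
¬(ψ ⇔ φ) = ¬1/6 = 0
ψ ⇔ φ = 1/6 ⇔ 1/3 = 1/6
ψ · (ψ ⇔ φ) = 1/6 · 1/6 = 1/6
φ · φ = 1/3 · 1/3 = 1/3
(ψ · (ψ ⇔ φ)) ⇔ (φ · φ) = 1/6 ⇔ 1/3 = 1/6
¬(ψ ⇔ φ) + ((ψ · (ψ ⇔ φ)) ⇔ (φ · φ)) = 0 + 1/6 = 1/6
No assignment yields a value below 1/6, so this is the minimum.

1/6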